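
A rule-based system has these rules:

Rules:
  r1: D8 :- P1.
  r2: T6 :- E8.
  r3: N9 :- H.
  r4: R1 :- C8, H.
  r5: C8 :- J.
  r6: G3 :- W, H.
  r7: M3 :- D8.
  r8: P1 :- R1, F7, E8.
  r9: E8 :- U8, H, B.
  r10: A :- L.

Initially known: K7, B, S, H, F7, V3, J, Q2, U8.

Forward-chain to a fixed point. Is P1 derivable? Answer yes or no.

yes

Round 1 fires r3, r5, r9, giving N9, C8, E8.
Round 2 fires r2, r4, giving T6, R1.
Round 3 fires r8, giving P1.
Round 4 fires r1, giving D8.
Round 5 fires r7, giving M3.
P1 appears in round 3, so it is derivable.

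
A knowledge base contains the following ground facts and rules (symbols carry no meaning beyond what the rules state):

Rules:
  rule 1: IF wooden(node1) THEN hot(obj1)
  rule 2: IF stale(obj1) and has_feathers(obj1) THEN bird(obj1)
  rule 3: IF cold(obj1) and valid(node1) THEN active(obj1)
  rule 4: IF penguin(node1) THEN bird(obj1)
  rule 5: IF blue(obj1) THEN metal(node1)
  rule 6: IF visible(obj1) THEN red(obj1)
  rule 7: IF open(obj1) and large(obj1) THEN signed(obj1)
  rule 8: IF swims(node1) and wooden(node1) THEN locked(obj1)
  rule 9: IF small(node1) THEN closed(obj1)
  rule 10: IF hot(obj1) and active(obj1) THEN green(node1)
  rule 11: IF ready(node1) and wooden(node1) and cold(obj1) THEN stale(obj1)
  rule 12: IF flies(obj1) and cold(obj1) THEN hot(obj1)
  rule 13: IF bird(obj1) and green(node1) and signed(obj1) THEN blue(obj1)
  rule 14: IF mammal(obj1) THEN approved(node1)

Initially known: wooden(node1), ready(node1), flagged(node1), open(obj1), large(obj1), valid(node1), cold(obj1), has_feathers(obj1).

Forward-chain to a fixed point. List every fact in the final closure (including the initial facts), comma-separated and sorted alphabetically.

active(obj1), bird(obj1), blue(obj1), cold(obj1), flagged(node1), green(node1), has_feathers(obj1), hot(obj1), large(obj1), metal(node1), open(obj1), ready(node1), signed(obj1), stale(obj1), valid(node1), wooden(node1)

Round 1: rule 1 [IF wooden(node1) THEN hot(obj1)]; rule 3 [IF cold(obj1) and valid(node1) THEN active(obj1)]; rule 7 [IF open(obj1) and large(obj1) THEN signed(obj1)]; rule 11 [IF ready(node1) and wooden(node1) and cold(obj1) THEN stale(obj1)]. Adds hot(obj1), active(obj1), signed(obj1), stale(obj1).
Round 2: rule 2 [IF stale(obj1) and has_feathers(obj1) THEN bird(obj1)]; rule 10 [IF hot(obj1) and active(obj1) THEN green(node1)]. Adds bird(obj1), green(node1).
Round 3: rule 13 [IF bird(obj1) and green(node1) and signed(obj1) THEN blue(obj1)]. Adds blue(obj1).
Round 4: rule 5 [IF blue(obj1) THEN metal(node1)]. Adds metal(node1).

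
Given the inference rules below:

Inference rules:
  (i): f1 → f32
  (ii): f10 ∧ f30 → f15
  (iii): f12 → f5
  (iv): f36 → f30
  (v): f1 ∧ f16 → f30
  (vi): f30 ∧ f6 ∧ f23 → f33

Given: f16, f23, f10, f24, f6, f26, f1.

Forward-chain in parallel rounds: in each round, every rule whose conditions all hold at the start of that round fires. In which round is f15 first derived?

2

Round 1 — (i), (v), derive f32, f30.
Round 2 — (ii), (vi), derive f15, f33.
f15 first appears in round 2.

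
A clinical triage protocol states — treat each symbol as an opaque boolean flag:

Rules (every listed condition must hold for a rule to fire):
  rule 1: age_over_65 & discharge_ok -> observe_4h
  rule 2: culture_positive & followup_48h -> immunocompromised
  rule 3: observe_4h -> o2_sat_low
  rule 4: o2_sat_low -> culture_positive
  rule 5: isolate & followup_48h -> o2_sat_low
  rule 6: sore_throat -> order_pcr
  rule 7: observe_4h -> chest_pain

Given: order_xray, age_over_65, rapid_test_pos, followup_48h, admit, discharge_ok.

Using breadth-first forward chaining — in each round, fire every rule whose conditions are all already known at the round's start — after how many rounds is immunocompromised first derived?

4

Round 1 fires rule 1, giving observe_4h.
Round 2 fires rule 3, rule 7, giving o2_sat_low, chest_pain.
Round 3 fires rule 4, giving culture_positive.
Round 4 fires rule 2, giving immunocompromised.
immunocompromised first appears in round 4.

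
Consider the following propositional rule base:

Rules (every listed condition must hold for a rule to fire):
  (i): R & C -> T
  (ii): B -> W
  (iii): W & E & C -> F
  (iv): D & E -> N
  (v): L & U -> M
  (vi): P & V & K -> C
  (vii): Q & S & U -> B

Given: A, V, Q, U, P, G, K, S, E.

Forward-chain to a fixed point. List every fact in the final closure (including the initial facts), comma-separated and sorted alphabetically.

Round 1 — (vi), (vii), derive C, B.
Round 2 — (ii), derive W.
Round 3 — (iii), derive F.

A, B, C, E, F, G, K, P, Q, S, U, V, W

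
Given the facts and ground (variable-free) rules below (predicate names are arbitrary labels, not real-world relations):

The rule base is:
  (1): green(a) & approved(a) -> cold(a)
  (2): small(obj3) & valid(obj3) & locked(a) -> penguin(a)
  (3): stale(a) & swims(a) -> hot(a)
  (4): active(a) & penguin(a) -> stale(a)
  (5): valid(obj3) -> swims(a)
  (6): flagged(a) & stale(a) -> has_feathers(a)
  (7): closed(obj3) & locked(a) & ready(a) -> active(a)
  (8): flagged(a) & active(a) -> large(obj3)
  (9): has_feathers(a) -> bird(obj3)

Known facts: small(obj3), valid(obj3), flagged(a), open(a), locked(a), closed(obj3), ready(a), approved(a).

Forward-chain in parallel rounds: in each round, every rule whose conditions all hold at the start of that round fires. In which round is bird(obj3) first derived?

Round 1 fires (2), (5), (7), giving penguin(a), swims(a), active(a).
Round 2 fires (4), (8), giving stale(a), large(obj3).
Round 3 fires (3), (6), giving hot(a), has_feathers(a).
Round 4 fires (9), giving bird(obj3).
bird(obj3) first appears in round 4.

4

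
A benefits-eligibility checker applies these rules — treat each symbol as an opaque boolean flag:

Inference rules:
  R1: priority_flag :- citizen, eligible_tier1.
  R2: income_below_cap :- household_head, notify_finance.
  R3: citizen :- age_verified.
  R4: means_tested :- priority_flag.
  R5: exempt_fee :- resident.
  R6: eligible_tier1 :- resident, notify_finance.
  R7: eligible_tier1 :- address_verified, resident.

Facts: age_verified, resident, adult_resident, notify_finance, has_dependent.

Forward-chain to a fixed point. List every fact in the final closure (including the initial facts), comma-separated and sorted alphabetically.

Round 1 fires R3, R5, R6, giving citizen, exempt_fee, eligible_tier1.
Round 2 fires R1, giving priority_flag.
Round 3 fires R4, giving means_tested.

adult_resident, age_verified, citizen, eligible_tier1, exempt_fee, has_dependent, means_tested, notify_finance, priority_flag, resident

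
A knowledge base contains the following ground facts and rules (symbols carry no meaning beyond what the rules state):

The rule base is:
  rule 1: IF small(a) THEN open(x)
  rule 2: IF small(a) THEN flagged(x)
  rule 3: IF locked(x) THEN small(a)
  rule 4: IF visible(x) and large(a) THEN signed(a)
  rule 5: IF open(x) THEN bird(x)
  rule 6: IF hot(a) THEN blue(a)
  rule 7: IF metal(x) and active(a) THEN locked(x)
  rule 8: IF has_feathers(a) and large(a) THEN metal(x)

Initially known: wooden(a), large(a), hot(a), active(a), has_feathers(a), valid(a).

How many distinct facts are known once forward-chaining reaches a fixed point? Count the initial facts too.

Round 1: rule 6 [IF hot(a) THEN blue(a)]; rule 8 [IF has_feathers(a) and large(a) THEN metal(x)]. New: blue(a), metal(x).
Round 2: rule 7 [IF metal(x) and active(a) THEN locked(x)]. New: locked(x).
Round 3: rule 3 [IF locked(x) THEN small(a)]. New: small(a).
Round 4: rule 1 [IF small(a) THEN open(x)]; rule 2 [IF small(a) THEN flagged(x)]. New: open(x), flagged(x).
Round 5: rule 5 [IF open(x) THEN bird(x)]. New: bird(x).
Closure: {active(a), bird(x), blue(a), flagged(x), has_feathers(a), hot(a), large(a), locked(x), metal(x), open(x), small(a), valid(a), wooden(a)} — 13 facts.

13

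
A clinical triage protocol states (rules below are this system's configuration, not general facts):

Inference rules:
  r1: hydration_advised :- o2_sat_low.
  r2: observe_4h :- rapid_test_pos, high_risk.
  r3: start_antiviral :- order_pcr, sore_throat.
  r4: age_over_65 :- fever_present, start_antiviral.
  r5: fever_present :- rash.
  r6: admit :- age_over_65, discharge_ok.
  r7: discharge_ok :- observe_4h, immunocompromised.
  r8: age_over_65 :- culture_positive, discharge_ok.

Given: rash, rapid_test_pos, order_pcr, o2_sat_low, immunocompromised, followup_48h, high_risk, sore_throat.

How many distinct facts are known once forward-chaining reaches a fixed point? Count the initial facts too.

15

Round 1: r1 [hydration_advised :- o2_sat_low.]; r2 [observe_4h :- rapid_test_pos, high_risk.]; r3 [start_antiviral :- order_pcr, sore_throat.]; r5 [fever_present :- rash.]. Adds hydration_advised, observe_4h, start_antiviral, fever_present.
Round 2: r4 [age_over_65 :- fever_present, start_antiviral.]; r7 [discharge_ok :- observe_4h, immunocompromised.]. Adds age_over_65, discharge_ok.
Round 3: r6 [admit :- age_over_65, discharge_ok.]. Adds admit.
Closure: {admit, age_over_65, discharge_ok, fever_present, followup_48h, high_risk, hydration_advised, immunocompromised, o2_sat_low, observe_4h, order_pcr, rapid_test_pos, rash, sore_throat, start_antiviral} — 15 facts.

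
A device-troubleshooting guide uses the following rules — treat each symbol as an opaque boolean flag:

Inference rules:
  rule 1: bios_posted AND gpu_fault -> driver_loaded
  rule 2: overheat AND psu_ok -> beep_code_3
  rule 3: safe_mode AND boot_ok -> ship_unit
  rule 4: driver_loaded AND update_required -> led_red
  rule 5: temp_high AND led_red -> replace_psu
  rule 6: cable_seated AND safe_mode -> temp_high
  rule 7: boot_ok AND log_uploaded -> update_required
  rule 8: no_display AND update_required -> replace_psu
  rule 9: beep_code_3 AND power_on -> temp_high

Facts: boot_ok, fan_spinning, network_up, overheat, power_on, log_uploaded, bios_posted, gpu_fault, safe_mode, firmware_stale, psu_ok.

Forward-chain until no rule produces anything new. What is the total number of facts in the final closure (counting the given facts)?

Round 1: rule 1 [bios_posted AND gpu_fault -> driver_loaded]; rule 2 [overheat AND psu_ok -> beep_code_3]; rule 3 [safe_mode AND boot_ok -> ship_unit]; rule 7 [boot_ok AND log_uploaded -> update_required]. New: driver_loaded, beep_code_3, ship_unit, update_required.
Round 2: rule 4 [driver_loaded AND update_required -> led_red]; rule 9 [beep_code_3 AND power_on -> temp_high]. New: led_red, temp_high.
Round 3: rule 5 [temp_high AND led_red -> replace_psu]. New: replace_psu.
Closure: {beep_code_3, bios_posted, boot_ok, driver_loaded, fan_spinning, firmware_stale, gpu_fault, led_red, log_uploaded, network_up, overheat, power_on, psu_ok, replace_psu, safe_mode, ship_unit, temp_high, update_required} — 18 facts.

18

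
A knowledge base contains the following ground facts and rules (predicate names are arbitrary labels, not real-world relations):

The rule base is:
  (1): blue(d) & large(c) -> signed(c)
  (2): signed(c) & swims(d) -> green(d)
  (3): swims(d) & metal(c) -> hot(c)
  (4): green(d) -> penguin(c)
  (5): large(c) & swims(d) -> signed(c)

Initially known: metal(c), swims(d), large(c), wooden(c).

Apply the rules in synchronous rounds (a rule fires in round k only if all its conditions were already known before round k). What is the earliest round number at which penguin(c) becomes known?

Round 1: (3) [swims(d) & metal(c) -> hot(c)]; (5) [large(c) & swims(d) -> signed(c)]. New: hot(c), signed(c).
Round 2: (2) [signed(c) & swims(d) -> green(d)]. New: green(d).
Round 3: (4) [green(d) -> penguin(c)]. New: penguin(c).
penguin(c) first appears in round 3.

3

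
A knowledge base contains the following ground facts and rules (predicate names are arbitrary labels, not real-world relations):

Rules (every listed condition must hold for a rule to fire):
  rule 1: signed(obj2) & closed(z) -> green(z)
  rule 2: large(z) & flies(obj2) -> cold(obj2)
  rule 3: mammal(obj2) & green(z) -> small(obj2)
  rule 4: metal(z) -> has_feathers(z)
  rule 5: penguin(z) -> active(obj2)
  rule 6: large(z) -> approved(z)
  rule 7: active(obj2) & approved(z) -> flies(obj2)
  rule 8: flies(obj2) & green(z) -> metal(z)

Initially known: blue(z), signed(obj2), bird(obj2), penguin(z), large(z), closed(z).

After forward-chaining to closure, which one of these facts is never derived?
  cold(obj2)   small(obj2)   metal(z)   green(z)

small(obj2)

[1] rule 1 [signed(obj2) & closed(z) -> green(z)]; rule 5 [penguin(z) -> active(obj2)]; rule 6 [large(z) -> approved(z)]. ⇒ new: green(z), active(obj2), approved(z).
[2] rule 7 [active(obj2) & approved(z) -> flies(obj2)]. ⇒ new: flies(obj2).
[3] rule 2 [large(z) & flies(obj2) -> cold(obj2)]; rule 8 [flies(obj2) & green(z) -> metal(z)]. ⇒ new: cold(obj2), metal(z).
[4] rule 4 [metal(z) -> has_feathers(z)]. ⇒ new: has_feathers(z).
Derived: cold(obj2) (round 3), green(z) (round 1), metal(z) (round 3). small(obj2) never appears in any round.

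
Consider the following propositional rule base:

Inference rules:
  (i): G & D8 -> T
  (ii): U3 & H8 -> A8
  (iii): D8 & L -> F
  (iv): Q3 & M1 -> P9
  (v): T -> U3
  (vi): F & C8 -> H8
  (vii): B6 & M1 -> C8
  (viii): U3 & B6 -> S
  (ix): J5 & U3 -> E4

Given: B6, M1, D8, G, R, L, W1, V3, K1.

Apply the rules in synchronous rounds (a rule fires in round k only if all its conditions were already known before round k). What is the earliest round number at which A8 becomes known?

3

Round 1 — (i), (iii), (vii), derive T, F, C8.
Round 2 — (v), (vi), derive U3, H8.
Round 3 — (ii), (viii), derive A8, S.
A8 first appears in round 3.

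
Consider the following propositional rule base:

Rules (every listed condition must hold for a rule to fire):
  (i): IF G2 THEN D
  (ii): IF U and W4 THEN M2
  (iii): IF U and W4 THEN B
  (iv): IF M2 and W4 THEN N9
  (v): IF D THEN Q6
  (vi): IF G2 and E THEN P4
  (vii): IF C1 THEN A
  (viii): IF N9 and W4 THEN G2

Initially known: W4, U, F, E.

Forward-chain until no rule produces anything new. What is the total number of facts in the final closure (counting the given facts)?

Round 1 fires (ii), (iii), giving M2, B.
Round 2 fires (iv), giving N9.
Round 3 fires (viii), giving G2.
Round 4 fires (i), (vi), giving D, P4.
Round 5 fires (v), giving Q6.
Closure: {B, D, E, F, G2, M2, N9, P4, Q6, U, W4} — 11 facts.

11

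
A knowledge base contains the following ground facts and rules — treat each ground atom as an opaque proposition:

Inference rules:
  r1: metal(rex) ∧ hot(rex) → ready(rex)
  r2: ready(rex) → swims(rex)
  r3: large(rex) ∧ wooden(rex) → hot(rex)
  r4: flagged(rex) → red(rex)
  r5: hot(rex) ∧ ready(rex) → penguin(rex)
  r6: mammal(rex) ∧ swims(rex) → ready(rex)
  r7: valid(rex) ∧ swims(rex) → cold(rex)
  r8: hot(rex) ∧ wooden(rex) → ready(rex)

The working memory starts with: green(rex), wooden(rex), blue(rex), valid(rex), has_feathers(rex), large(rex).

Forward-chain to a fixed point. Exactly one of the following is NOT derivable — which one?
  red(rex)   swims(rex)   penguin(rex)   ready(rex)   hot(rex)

red(rex)

Round 1: r3 [large(rex) ∧ wooden(rex) → hot(rex)]. Adds hot(rex).
Round 2: r8 [hot(rex) ∧ wooden(rex) → ready(rex)]. Adds ready(rex).
Round 3: r2 [ready(rex) → swims(rex)]; r5 [hot(rex) ∧ ready(rex) → penguin(rex)]. Adds swims(rex), penguin(rex).
Round 4: r7 [valid(rex) ∧ swims(rex) → cold(rex)]. Adds cold(rex).
Derived: swims(rex) (round 3), ready(rex) (round 2), penguin(rex) (round 3), hot(rex) (round 1). red(rex) never appears in any round.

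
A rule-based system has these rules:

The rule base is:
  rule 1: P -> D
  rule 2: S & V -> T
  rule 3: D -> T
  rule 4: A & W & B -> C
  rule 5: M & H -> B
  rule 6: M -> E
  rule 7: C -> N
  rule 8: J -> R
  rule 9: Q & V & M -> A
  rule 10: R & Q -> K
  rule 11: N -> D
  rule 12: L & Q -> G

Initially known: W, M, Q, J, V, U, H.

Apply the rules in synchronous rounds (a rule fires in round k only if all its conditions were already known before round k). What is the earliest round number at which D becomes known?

Round 1 — rule 5, rule 6, rule 8, rule 9, derive B, E, R, A.
Round 2 — rule 4, rule 10, derive C, K.
Round 3 — rule 7, derive N.
Round 4 — rule 11, derive D.
D first appears in round 4.

4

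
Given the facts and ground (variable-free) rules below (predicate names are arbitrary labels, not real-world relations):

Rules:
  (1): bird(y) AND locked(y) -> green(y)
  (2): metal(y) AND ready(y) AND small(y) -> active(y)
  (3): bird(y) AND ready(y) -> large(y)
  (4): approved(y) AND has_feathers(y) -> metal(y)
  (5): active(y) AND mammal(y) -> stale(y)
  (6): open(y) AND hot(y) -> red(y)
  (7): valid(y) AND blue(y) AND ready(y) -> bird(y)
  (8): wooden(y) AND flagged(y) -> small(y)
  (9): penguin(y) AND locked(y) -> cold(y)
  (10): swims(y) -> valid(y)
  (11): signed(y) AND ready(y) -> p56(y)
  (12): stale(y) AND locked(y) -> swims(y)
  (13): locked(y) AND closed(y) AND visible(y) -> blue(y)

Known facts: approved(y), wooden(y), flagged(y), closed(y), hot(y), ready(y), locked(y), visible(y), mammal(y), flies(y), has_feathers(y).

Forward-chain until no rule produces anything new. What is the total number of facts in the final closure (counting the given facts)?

21

Round 1: (4) [approved(y) AND has_feathers(y) -> metal(y)]; (8) [wooden(y) AND flagged(y) -> small(y)]; (13) [locked(y) AND closed(y) AND visible(y) -> blue(y)]. New: metal(y), small(y), blue(y).
Round 2: (2) [metal(y) AND ready(y) AND small(y) -> active(y)]. New: active(y).
Round 3: (5) [active(y) AND mammal(y) -> stale(y)]. New: stale(y).
Round 4: (12) [stale(y) AND locked(y) -> swims(y)]. New: swims(y).
Round 5: (10) [swims(y) -> valid(y)]. New: valid(y).
Round 6: (7) [valid(y) AND blue(y) AND ready(y) -> bird(y)]. New: bird(y).
Round 7: (1) [bird(y) AND locked(y) -> green(y)]; (3) [bird(y) AND ready(y) -> large(y)]. New: green(y), large(y).
Closure: {active(y), approved(y), bird(y), blue(y), closed(y), flagged(y), flies(y), green(y), has_feathers(y), hot(y), large(y), locked(y), mammal(y), metal(y), ready(y), small(y), stale(y), swims(y), valid(y), visible(y), wooden(y)} — 21 facts.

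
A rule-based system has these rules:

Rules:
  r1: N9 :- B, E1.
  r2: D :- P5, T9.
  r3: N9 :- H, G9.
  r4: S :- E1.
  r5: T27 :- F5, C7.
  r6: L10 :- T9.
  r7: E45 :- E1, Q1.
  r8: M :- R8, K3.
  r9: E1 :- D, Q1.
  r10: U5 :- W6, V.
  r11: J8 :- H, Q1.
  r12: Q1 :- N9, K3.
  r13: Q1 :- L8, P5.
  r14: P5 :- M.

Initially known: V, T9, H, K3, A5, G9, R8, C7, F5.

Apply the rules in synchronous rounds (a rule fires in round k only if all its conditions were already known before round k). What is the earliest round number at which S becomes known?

[1] r3 [N9 :- H, G9.]; r5 [T27 :- F5, C7.]; r6 [L10 :- T9.]; r8 [M :- R8, K3.]. ⇒ new: N9, T27, L10, M.
[2] r12 [Q1 :- N9, K3.]; r14 [P5 :- M.]. ⇒ new: Q1, P5.
[3] r2 [D :- P5, T9.]; r11 [J8 :- H, Q1.]. ⇒ new: D, J8.
[4] r9 [E1 :- D, Q1.]. ⇒ new: E1.
[5] r4 [S :- E1.]; r7 [E45 :- E1, Q1.]. ⇒ new: S, E45.
S first appears in round 5.

5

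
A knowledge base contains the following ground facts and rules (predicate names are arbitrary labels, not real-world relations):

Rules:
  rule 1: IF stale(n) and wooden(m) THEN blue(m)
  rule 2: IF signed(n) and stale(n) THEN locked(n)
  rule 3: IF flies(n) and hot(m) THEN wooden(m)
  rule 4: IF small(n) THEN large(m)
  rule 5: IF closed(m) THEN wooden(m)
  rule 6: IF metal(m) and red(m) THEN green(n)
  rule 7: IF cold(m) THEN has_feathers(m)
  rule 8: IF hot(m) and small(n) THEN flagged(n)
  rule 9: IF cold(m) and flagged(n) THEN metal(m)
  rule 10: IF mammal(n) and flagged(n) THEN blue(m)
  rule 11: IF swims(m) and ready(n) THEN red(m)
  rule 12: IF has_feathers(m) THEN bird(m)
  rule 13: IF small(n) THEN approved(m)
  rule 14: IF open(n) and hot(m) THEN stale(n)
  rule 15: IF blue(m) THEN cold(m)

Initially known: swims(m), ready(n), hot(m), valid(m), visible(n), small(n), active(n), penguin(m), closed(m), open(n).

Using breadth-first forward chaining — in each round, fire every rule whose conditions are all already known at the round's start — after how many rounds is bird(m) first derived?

[1] rule 4 [IF small(n) THEN large(m)]; rule 5 [IF closed(m) THEN wooden(m)]; rule 8 [IF hot(m) and small(n) THEN flagged(n)]; rule 11 [IF swims(m) and ready(n) THEN red(m)]; rule 13 [IF small(n) THEN approved(m)]; rule 14 [IF open(n) and hot(m) THEN stale(n)]. ⇒ new: large(m), wooden(m), flagged(n), red(m), approved(m), stale(n).
[2] rule 1 [IF stale(n) and wooden(m) THEN blue(m)]. ⇒ new: blue(m).
[3] rule 15 [IF blue(m) THEN cold(m)]. ⇒ new: cold(m).
[4] rule 7 [IF cold(m) THEN has_feathers(m)]; rule 9 [IF cold(m) and flagged(n) THEN metal(m)]. ⇒ new: has_feathers(m), metal(m).
[5] rule 6 [IF metal(m) and red(m) THEN green(n)]; rule 12 [IF has_feathers(m) THEN bird(m)]. ⇒ new: green(n), bird(m).
bird(m) first appears in round 5.

5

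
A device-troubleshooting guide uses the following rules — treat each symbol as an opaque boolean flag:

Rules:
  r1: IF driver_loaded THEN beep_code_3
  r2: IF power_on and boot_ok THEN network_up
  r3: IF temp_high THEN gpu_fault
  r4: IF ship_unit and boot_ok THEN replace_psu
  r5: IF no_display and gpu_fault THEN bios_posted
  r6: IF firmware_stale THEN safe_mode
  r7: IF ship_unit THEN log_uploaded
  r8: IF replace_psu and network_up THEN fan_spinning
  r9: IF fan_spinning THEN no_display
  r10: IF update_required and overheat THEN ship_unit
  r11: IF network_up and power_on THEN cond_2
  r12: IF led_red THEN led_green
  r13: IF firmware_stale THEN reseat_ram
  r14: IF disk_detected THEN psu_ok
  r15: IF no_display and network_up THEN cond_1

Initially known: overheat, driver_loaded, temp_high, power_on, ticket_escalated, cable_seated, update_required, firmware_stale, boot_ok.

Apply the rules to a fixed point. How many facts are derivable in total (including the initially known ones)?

[1] r1 [IF driver_loaded THEN beep_code_3]; r2 [IF power_on and boot_ok THEN network_up]; r3 [IF temp_high THEN gpu_fault]; r6 [IF firmware_stale THEN safe_mode]; r10 [IF update_required and overheat THEN ship_unit]; r13 [IF firmware_stale THEN reseat_ram]. ⇒ new: beep_code_3, network_up, gpu_fault, safe_mode, ship_unit, reseat_ram.
[2] r4 [IF ship_unit and boot_ok THEN replace_psu]; r7 [IF ship_unit THEN log_uploaded]; r11 [IF network_up and power_on THEN cond_2]. ⇒ new: replace_psu, log_uploaded, cond_2.
[3] r8 [IF replace_psu and network_up THEN fan_spinning]. ⇒ new: fan_spinning.
[4] r9 [IF fan_spinning THEN no_display]. ⇒ new: no_display.
[5] r5 [IF no_display and gpu_fault THEN bios_posted]; r15 [IF no_display and network_up THEN cond_1]. ⇒ new: bios_posted, cond_1.
Closure: {beep_code_3, bios_posted, boot_ok, cable_seated, cond_1, cond_2, driver_loaded, fan_spinning, firmware_stale, gpu_fault, log_uploaded, network_up, no_display, overheat, power_on, replace_psu, reseat_ram, safe_mode, ship_unit, temp_high, ticket_escalated, update_required} — 22 facts.

22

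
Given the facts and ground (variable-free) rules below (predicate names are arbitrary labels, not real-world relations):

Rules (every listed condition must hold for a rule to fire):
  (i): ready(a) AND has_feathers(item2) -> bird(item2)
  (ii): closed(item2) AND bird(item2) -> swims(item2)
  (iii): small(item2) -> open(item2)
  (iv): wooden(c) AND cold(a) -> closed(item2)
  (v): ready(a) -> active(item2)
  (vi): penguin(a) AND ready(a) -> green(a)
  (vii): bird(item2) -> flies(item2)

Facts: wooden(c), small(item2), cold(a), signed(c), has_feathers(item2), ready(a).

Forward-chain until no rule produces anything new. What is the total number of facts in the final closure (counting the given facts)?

Round 1 fires (i), (iii), (iv), (v), giving bird(item2), open(item2), closed(item2), active(item2).
Round 2 fires (ii), (vii), giving swims(item2), flies(item2).
Closure: {active(item2), bird(item2), closed(item2), cold(a), flies(item2), has_feathers(item2), open(item2), ready(a), signed(c), small(item2), swims(item2), wooden(c)} — 12 facts.

12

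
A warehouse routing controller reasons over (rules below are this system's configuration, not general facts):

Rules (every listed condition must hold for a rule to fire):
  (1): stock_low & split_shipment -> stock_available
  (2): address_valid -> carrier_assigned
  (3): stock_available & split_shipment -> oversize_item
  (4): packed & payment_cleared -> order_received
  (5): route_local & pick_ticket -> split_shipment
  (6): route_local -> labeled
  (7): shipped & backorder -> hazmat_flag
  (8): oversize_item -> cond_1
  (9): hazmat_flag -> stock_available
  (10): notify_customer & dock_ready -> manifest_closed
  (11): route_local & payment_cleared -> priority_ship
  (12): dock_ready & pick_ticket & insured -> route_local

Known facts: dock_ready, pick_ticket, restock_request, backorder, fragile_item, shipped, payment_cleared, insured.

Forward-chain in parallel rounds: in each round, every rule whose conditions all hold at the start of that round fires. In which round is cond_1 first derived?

4

[1] (7) [shipped & backorder -> hazmat_flag]; (12) [dock_ready & pick_ticket & insured -> route_local]. ⇒ new: hazmat_flag, route_local.
[2] (5) [route_local & pick_ticket -> split_shipment]; (6) [route_local -> labeled]; (9) [hazmat_flag -> stock_available]; (11) [route_local & payment_cleared -> priority_ship]. ⇒ new: split_shipment, labeled, stock_available, priority_ship.
[3] (3) [stock_available & split_shipment -> oversize_item]. ⇒ new: oversize_item.
[4] (8) [oversize_item -> cond_1]. ⇒ new: cond_1.
cond_1 first appears in round 4.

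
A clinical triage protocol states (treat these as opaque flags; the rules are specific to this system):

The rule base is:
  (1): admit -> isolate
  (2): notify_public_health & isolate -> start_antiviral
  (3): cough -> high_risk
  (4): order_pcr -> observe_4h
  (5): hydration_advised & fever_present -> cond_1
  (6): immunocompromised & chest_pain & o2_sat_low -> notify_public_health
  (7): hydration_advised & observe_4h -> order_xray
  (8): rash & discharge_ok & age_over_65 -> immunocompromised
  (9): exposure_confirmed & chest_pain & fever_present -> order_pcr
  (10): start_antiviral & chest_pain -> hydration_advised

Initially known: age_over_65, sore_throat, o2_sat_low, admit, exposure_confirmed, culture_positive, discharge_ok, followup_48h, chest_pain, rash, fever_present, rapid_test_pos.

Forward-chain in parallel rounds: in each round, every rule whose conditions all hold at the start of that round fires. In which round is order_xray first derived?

Round 1 — (1), (8), (9), derive isolate, immunocompromised, order_pcr.
Round 2 — (4), (6), derive observe_4h, notify_public_health.
Round 3 — (2), derive start_antiviral.
Round 4 — (10), derive hydration_advised.
Round 5 — (5), (7), derive cond_1, order_xray.
order_xray first appears in round 5.

5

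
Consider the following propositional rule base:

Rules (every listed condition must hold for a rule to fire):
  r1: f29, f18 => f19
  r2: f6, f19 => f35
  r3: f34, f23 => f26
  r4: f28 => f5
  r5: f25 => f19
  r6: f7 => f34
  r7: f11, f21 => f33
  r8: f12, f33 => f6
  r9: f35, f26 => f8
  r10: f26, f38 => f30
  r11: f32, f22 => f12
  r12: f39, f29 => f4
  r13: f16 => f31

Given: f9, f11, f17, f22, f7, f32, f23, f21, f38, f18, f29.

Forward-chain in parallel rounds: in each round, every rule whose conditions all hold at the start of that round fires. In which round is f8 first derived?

Round 1: r1 [f29, f18 => f19]; r6 [f7 => f34]; r7 [f11, f21 => f33]; r11 [f32, f22 => f12]. Adds f19, f34, f33, f12.
Round 2: r3 [f34, f23 => f26]; r8 [f12, f33 => f6]. Adds f26, f6.
Round 3: r2 [f6, f19 => f35]; r10 [f26, f38 => f30]. Adds f35, f30.
Round 4: r9 [f35, f26 => f8]. Adds f8.
f8 first appears in round 4.

4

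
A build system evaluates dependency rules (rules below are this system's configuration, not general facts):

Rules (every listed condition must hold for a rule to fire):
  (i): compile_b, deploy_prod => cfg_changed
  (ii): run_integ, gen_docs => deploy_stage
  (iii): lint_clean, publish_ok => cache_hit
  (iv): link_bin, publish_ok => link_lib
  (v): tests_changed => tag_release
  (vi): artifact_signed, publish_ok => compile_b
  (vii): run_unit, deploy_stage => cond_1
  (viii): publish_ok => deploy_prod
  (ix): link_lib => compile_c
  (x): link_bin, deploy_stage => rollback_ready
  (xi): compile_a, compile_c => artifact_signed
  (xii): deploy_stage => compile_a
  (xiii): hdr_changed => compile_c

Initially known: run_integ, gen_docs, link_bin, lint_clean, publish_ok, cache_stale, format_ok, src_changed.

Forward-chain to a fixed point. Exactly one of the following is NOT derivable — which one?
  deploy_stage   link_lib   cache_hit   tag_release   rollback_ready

[1] (ii) [run_integ, gen_docs => deploy_stage]; (iii) [lint_clean, publish_ok => cache_hit]; (iv) [link_bin, publish_ok => link_lib]; (viii) [publish_ok => deploy_prod]. ⇒ new: deploy_stage, cache_hit, link_lib, deploy_prod.
[2] (ix) [link_lib => compile_c]; (x) [link_bin, deploy_stage => rollback_ready]; (xii) [deploy_stage => compile_a]. ⇒ new: compile_c, rollback_ready, compile_a.
[3] (xi) [compile_a, compile_c => artifact_signed]. ⇒ new: artifact_signed.
[4] (vi) [artifact_signed, publish_ok => compile_b]. ⇒ new: compile_b.
[5] (i) [compile_b, deploy_prod => cfg_changed]. ⇒ new: cfg_changed.
Derived: cache_hit (round 1), deploy_stage (round 1), rollback_ready (round 2), link_lib (round 1). tag_release never appears in any round.

tag_release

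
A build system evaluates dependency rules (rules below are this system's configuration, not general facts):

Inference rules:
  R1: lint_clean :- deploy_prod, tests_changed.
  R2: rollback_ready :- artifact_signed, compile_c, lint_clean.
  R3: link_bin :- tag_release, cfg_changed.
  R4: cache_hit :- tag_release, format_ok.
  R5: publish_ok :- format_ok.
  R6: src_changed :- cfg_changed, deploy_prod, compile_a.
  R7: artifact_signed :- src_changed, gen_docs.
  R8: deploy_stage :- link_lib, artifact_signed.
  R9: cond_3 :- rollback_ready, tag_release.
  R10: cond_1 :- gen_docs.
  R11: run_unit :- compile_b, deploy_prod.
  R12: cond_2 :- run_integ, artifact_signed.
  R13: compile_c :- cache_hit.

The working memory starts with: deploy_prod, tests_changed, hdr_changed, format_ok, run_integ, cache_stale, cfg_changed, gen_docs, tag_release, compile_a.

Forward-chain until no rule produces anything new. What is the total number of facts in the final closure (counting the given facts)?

21

[1] R1 [lint_clean :- deploy_prod, tests_changed.]; R3 [link_bin :- tag_release, cfg_changed.]; R4 [cache_hit :- tag_release, format_ok.]; R5 [publish_ok :- format_ok.]; R6 [src_changed :- cfg_changed, deploy_prod, compile_a.]; R10 [cond_1 :- gen_docs.]. ⇒ new: lint_clean, link_bin, cache_hit, publish_ok, src_changed, cond_1.
[2] R7 [artifact_signed :- src_changed, gen_docs.]; R13 [compile_c :- cache_hit.]. ⇒ new: artifact_signed, compile_c.
[3] R2 [rollback_ready :- artifact_signed, compile_c, lint_clean.]; R12 [cond_2 :- run_integ, artifact_signed.]. ⇒ new: rollback_ready, cond_2.
[4] R9 [cond_3 :- rollback_ready, tag_release.]. ⇒ new: cond_3.
Closure: {artifact_signed, cache_hit, cache_stale, cfg_changed, compile_a, compile_c, cond_1, cond_2, cond_3, deploy_prod, format_ok, gen_docs, hdr_changed, link_bin, lint_clean, publish_ok, rollback_ready, run_integ, src_changed, tag_release, tests_changed} — 21 facts.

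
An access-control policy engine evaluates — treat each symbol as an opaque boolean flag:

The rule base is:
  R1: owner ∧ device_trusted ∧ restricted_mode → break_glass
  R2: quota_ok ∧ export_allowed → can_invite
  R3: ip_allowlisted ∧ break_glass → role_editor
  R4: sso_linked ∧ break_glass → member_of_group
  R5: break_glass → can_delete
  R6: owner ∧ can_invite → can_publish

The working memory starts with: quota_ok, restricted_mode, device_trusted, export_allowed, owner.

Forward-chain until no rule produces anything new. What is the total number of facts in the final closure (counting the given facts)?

9

Round 1 fires R1, R2, giving break_glass, can_invite.
Round 2 fires R5, R6, giving can_delete, can_publish.
Closure: {break_glass, can_delete, can_invite, can_publish, device_trusted, export_allowed, owner, quota_ok, restricted_mode} — 9 facts.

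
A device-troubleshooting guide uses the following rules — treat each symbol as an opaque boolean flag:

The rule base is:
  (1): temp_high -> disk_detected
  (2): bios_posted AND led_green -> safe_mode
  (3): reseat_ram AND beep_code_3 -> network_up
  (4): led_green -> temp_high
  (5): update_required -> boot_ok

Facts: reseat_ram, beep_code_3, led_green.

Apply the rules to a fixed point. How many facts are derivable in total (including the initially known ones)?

Round 1: (3) [reseat_ram AND beep_code_3 -> network_up]; (4) [led_green -> temp_high]. Adds network_up, temp_high.
Round 2: (1) [temp_high -> disk_detected]. Adds disk_detected.
Closure: {beep_code_3, disk_detected, led_green, network_up, reseat_ram, temp_high} — 6 facts.

6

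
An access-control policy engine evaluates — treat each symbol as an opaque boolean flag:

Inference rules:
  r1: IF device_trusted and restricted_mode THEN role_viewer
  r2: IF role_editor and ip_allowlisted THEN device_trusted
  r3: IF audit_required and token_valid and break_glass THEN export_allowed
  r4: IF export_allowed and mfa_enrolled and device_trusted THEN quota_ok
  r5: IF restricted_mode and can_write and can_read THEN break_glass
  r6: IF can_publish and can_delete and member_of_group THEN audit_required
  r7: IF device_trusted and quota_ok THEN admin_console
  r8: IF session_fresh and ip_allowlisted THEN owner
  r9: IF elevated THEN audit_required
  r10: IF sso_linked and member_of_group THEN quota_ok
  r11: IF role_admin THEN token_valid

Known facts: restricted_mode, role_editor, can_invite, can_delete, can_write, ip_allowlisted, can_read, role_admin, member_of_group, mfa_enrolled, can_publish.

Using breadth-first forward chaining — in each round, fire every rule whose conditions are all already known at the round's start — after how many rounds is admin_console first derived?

Round 1 — r2, r5, r6, r11, derive device_trusted, break_glass, audit_required, token_valid.
Round 2 — r1, r3, derive role_viewer, export_allowed.
Round 3 — r4, derive quota_ok.
Round 4 — r7, derive admin_console.
admin_console first appears in round 4.

4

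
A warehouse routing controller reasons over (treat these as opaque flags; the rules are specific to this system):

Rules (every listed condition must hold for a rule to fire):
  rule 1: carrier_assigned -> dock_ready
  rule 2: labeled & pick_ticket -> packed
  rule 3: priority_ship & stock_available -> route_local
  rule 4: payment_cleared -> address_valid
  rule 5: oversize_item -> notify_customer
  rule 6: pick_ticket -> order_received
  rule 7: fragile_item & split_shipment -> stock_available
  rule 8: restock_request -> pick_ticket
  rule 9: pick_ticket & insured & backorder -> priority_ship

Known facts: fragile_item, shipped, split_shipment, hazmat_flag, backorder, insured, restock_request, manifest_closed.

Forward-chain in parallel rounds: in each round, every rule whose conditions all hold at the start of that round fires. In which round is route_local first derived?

Round 1 — rule 7, rule 8, derive stock_available, pick_ticket.
Round 2 — rule 6, rule 9, derive order_received, priority_ship.
Round 3 — rule 3, derive route_local.
route_local first appears in round 3.

3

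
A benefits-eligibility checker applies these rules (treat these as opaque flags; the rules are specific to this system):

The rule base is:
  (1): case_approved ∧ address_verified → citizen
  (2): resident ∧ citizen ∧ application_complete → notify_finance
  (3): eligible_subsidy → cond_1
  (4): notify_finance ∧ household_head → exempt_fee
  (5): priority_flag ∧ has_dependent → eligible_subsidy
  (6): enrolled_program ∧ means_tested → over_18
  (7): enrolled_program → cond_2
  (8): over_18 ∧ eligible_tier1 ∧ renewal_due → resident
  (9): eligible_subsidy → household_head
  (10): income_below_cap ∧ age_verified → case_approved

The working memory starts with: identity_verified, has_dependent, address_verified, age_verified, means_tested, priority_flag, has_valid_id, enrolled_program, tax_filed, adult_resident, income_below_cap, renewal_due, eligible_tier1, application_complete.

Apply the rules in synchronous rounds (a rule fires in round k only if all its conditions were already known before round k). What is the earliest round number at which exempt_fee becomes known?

Round 1 — (5), (6), (7), (10), derive eligible_subsidy, over_18, cond_2, case_approved.
Round 2 — (1), (3), (8), (9), derive citizen, cond_1, resident, household_head.
Round 3 — (2), derive notify_finance.
Round 4 — (4), derive exempt_fee.
exempt_fee first appears in round 4.

4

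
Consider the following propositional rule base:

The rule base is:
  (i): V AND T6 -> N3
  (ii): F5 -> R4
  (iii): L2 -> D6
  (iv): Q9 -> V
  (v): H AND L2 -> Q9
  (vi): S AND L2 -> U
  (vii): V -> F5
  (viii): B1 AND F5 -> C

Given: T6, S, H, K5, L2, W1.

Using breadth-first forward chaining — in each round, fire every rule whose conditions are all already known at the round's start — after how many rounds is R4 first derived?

Round 1 fires (iii), (v), (vi), giving D6, Q9, U.
Round 2 fires (iv), giving V.
Round 3 fires (i), (vii), giving N3, F5.
Round 4 fires (ii), giving R4.
R4 first appears in round 4.

4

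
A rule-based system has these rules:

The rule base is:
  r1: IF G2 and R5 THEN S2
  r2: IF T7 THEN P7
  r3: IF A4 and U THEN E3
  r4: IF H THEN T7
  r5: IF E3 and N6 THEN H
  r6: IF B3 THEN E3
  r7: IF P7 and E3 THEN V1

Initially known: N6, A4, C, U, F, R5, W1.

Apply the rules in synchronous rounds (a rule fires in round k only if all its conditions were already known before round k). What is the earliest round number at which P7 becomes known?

4

Round 1 — r3, derive E3.
Round 2 — r5, derive H.
Round 3 — r4, derive T7.
Round 4 — r2, derive P7.
P7 first appears in round 4.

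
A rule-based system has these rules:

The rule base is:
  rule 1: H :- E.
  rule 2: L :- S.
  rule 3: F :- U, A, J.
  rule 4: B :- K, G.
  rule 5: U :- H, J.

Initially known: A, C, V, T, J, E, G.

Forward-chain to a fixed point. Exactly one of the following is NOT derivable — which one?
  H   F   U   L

L

Round 1 fires rule 1, giving H.
Round 2 fires rule 5, giving U.
Round 3 fires rule 3, giving F.
Derived: U (round 2), H (round 1), F (round 3). L never appears in any round.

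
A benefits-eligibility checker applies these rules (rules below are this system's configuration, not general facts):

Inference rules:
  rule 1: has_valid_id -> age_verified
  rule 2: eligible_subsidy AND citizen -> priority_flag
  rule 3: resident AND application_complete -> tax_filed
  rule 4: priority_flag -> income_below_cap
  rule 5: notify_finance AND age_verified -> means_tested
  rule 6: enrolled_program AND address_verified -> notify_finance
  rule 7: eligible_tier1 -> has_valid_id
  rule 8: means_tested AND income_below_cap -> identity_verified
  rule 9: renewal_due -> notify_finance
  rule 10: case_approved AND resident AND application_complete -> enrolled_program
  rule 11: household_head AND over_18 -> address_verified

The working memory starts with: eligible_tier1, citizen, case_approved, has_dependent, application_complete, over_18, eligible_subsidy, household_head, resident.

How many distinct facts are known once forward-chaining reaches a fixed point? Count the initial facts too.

Round 1 — rule 2, rule 3, rule 7, rule 10, rule 11, derive priority_flag, tax_filed, has_valid_id, enrolled_program, address_verified.
Round 2 — rule 1, rule 4, rule 6, derive age_verified, income_below_cap, notify_finance.
Round 3 — rule 5, derive means_tested.
Round 4 — rule 8, derive identity_verified.
Closure: {address_verified, age_verified, application_complete, case_approved, citizen, eligible_subsidy, eligible_tier1, enrolled_program, has_dependent, has_valid_id, household_head, identity_verified, income_below_cap, means_tested, notify_finance, over_18, priority_flag, resident, tax_filed} — 19 facts.

19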